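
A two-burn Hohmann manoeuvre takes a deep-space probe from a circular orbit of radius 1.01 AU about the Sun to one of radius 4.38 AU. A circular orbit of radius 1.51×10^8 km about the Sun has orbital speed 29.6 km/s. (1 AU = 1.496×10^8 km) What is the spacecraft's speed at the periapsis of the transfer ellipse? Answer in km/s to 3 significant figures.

v = 37.7 km/s

From the circular-orbit relation v² = μ/r at r = 1.51×10^8 km: μ = v²r = (29.6)² × 1.51×10^8 = 1.32300×10^11 km³/s².
In km: r₁ = 1.01 × 1.496×10^8 = 1.51096×10^8 km; r₂ = 4.38 × 1.496×10^8 = 6.55248×10^8 km.
Transfer-ellipse semi-major axis a_t = (r₁ + r₂)/2 = (1.51096×10^8 + 6.55248×10^8)/2 = 4.03172×10^8 km.
The periapsis of the transfer ellipse is at r = 1.51096×10^8 km.
Vis-viva: v = √[μ(2/r − 1/a_t)] = √[1.32300×10^11 × (2/1.51096×10^8 − 1/4.03172×10^8)] = 37.72 km/s.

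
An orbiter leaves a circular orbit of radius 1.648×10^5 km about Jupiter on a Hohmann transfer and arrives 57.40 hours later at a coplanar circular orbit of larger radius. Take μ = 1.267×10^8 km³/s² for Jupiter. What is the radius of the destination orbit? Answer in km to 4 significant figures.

r₂ = 1.472×10^6 km

Transfer time t = 57.40 hours = 2.0664×10^5 s, and t = π√(a_t³/μ).
So a_t = (μ t²/π²)^(1/3) = (1.267×10^8 × (2.0664×10^5)² / π²)^(1/3) = 8.1841×10^5 km.
Since a_t = (r₁ + r₂)/2, r₂ = 2a_t − r₁ = 2×8.1841×10^5 − 1.648×10^5 = 1.47202×10^6 km.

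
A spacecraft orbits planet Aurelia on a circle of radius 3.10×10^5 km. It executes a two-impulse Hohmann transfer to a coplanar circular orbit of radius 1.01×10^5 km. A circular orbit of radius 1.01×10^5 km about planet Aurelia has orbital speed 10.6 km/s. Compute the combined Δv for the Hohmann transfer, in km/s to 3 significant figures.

From the circular-orbit relation v² = μ/r at r = 1.01×10^5 km: μ = v²r = (10.6)² × 1.01×10^5 = 1.13484×10^7 km³/s².
Transfer-ellipse semi-major axis a_t = (r₁ + r₂)/2 = (3.100×10^5 + 1.010×10^5)/2 = 2.055×10^5 km.
At r₁ the circular-orbit speed is v₁ = √(μ/r₁) = 6.0504 km/s.
On the transfer ellipse at r₁, vis-viva gives v_a = √[μ(2/r₁ − 1/a_t)] = 4.2417 km/s.
First burn Δv₁ = |v_a − v₁| = 1.809 km/s.
At r₂, v₂ = √(μ/r₂) = 10.600 km/s.
Transfer-orbit speed at r₂: v_p = √[μ(2/r₂ − 1/a_t)] = 13.019 km/s.
Second burn Δv₂ = |v₂ − v_p| = 2.419 km/s.
Δv = Δv₁ + Δv₂ = 1.809 + 2.419 = 4.228 km/s.

Δv = 4.23 km/s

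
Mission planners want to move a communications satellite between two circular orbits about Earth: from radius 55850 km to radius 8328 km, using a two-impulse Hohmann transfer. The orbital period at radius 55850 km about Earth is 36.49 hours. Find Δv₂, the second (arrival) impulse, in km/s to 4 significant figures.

From Kepler's third law T² = 4π²r³/μ at r = 55850 km, T = 36.49 hours = 36.49 × 3600 s = 1.31364×10^5 s: μ = 4π²r³/T² = 3.98544×10^5 km³/s².
Semi-major axis of the transfer orbit: a_t = (55850 + 8328)/2 = 32089 km.
Circular speed at r = 8328 km: v_c = √(μ/r) = 6.9178 km/s.
Transfer-orbit speed at the same r (vis-viva, a = a_t): v_t = √[μ(2/r − 1/a_t)] = 9.1264 km/s.
Δv₂ = |v_t − v_c| = |9.1264 − 6.9178| = 2.209 km/s.

Δv₂ = 2.209 km/s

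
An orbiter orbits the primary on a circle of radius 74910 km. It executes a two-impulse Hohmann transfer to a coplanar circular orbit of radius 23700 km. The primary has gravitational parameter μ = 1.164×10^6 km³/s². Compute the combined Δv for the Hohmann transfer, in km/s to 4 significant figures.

Δv = 2.839 km/s

The Hohmann ellipse has a_t = (r₁ + r₂)/2 = 49305 km.
At r₁ the circular-orbit speed is v₁ = √(μ/r₁) = 3.942 km/s.
On the transfer ellipse at r₁, vis-viva gives v_a = √[μ(2/r₁ − 1/a_t)] = 2.733 km/s.
First burn Δv₁ = |v_a − v₁| = 1.209 km/s.
Circular speed at r₂: v₂ = √(μ/r₂) = 7.008 km/s.
Transfer-orbit speed at r₂: v_p = √[μ(2/r₂ − 1/a_t)] = 8.638 km/s.
Second burn Δv₂ = |v₂ − v_p| = 1.630 km/s.
Δv = Δv₁ + Δv₂ = 1.209 + 1.630 = 2.839 km/s.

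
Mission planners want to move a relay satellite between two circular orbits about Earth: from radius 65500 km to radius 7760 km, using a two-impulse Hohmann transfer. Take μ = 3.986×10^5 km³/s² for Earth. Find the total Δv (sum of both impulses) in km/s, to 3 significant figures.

Δv = 3.75 km/s

The Hohmann ellipse has a_t = (r₁ + r₂)/2 = 36630 km.
At r₁ the circular-orbit speed is v₁ = √(μ/r₁) = 2.46688 km/s.
Transfer-orbit speed at r₁ (v² = μ(2/r − 1/a)): v_a = √[μ(2/r₁ − 1/a_t)] = 1.13543 km/s.
First burn Δv₁ = |v_a − v₁| = 1.331 km/s.
At r₂, v₂ = √(μ/r₂) = 7.167 km/s.
Transfer-orbit speed at r₂: v_p = √[μ(2/r₂ − 1/a_t)] = 9.584 km/s.
Second burn Δv₂ = |v₂ − v_p| = 2.417 km/s.
Total Δv = Δv₁ + Δv₂ = 3.748 km/s.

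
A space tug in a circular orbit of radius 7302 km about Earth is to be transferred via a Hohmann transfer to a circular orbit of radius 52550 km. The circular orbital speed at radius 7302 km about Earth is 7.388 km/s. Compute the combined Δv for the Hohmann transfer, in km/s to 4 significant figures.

From the circular-orbit relation v² = μ/r at r = 7302 km: μ = v²r = (7.388)² × 7302 = 3.98562×10^5 km³/s².
Semi-major axis of the transfer orbit: a_t = (7302 + 52550)/2 = 29926 km.
At r₁ the circular-orbit speed is v₁ = √(μ/r₁) = 7.388 km/s.
On the transfer ellipse at r₁, vis-viva equation gives v_p = √[μ(2/r₁ − 1/a_t)] = 9.790 km/s.
First burn Δv₁ = |v_p − v₁| = 2.402 km/s.
At r₂, v₂ = √(μ/r₂) = 2.754 km/s.
Transfer-orbit speed at r₂: v_a = √[μ(2/r₂ − 1/a_t)] = 1.360 km/s.
Second burn Δv₂ = |v₂ − v_a| = 1.394 km/s.
Total Δv = Δv₁ + Δv₂ = 3.796 km/s.

Δv = 3.796 km/s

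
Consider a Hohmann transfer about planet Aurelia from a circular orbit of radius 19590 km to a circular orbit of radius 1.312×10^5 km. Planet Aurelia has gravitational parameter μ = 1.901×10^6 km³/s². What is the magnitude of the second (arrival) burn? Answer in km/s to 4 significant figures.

Δv₂ = 1.866 km/s

Semi-major axis of the transfer orbit: a_t = (19590 + 1.312×10^5)/2 = 75395 km.
On the circular orbit at r = 1.312×10^5 km, v_c = √(μ/r) = 3.806 km/s.
Vis-viva on the transfer ellipse at r = 1.312×10^5 km gives v_t = √[μ(2/r − 1/a_t)] = 1.940 km/s.
Δv₂ = |v_t − v_c| = |1.940 − 3.806| = 1.866 km/s.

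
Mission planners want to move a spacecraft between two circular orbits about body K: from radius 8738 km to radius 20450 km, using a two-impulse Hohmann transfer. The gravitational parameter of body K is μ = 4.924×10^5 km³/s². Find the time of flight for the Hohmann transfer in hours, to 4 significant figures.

t = 2.193 hours

Semi-major axis of the transfer orbit: a_t = (8738 + 20450)/2 = 14594 km.
Half the transfer-orbit period gives t = π√(a_t³/μ) = 7893.2 s.
Converting: 7893.2 s ÷ 3600 s/hour = 2.193 hours.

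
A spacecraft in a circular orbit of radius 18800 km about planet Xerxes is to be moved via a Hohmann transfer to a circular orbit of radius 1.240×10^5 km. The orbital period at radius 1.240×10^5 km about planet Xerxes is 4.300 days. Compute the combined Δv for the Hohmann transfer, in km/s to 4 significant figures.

Δv = 2.733 km/s

From Kepler's third law T² = 4π²r³/μ at r = 1.240×10^5 km, T = 4.300 days = 4.300 × 86400 s = 3.7152×10^5 s: μ = 4π²r³/T² = 5.45331×10^5 km³/s².
The Hohmann ellipse has a_t = (r₁ + r₂)/2 = 71400 km.
Circular speed at r₁: v₁ = √(μ/r₁) = √(5.45331×10^5/18800) = 5.386 km/s.
Transfer-orbit speed at r₁ (v² = μ(2/r − 1/a)): v_p = √[μ(2/r₁ − 1/a_t)] = 7.098 km/s.
First burn Δv₁ = |v_p − v₁| = 1.712 km/s.
Circular speed at r₂: v₂ = √(μ/r₂) = 2.097 km/s.
Transfer-orbit speed at r₂: v_a = √[μ(2/r₂ − 1/a_t)] = 1.076 km/s.
Second burn Δv₂ = |v₂ − v_a| = 1.021 km/s.
Δv = Δv₁ + Δv₂ = 1.712 + 1.021 = 2.733 km/s.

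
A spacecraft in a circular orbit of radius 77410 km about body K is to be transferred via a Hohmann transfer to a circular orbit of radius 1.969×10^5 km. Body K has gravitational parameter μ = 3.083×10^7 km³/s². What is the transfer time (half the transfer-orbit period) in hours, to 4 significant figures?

The Hohmann ellipse has a_t = (r₁ + r₂)/2 = 1.37155×10^5 km.
Transfer time t = π√(a_t³/μ) = π√((1.37155×10^5)³ / 3.083×10^7) = 28740 s.
Converting: 28740 s ÷ 3600 s/hour = 7.983 hours.

t = 7.983 hours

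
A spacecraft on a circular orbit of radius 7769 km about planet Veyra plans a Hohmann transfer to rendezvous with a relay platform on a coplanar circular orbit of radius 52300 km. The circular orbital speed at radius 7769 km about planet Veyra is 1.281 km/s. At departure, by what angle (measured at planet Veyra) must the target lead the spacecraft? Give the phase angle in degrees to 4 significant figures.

φ = 101.7°

From the circular-orbit relation v² = μ/r at r = 7769 km: μ = v²r = (1.281)² × 7769 = 12748.6 km³/s².
Transfer-ellipse semi-major axis a_t = (r₁ + r₂)/2 = (7769 + 52300)/2 = 30034.5 km.
The half-period of the transfer ellipse is t = π√(a_t³/μ) = 1.4483×10^5 s.
Target angular speed ω₂ = √(μ/r₂³) = 9.4402×10^-6 rad/s.
Angle swept by the target during transfer: ω₂·t = 1.3672 rad = 78.33°.
The spacecraft traverses 180° on the transfer ellipse, so the target must lead by 180° − 78.33° = 101.7°.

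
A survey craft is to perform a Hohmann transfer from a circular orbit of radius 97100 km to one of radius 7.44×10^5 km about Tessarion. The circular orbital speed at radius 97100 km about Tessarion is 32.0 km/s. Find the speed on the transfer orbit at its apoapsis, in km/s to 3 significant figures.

From the circular-orbit relation v² = μ/r at r = 97100 km: μ = v²r = (32.0)² × 97100 = 9.94304×10^7 km³/s².
Semi-major axis of the transfer orbit: a_t = (97100 + 7.440×10^5)/2 = 4.2055×10^5 km.
At apoapsis, r = 7.440×10^5 km.
From the vis-viva equation, v = √[μ(2/r − 1/a_t)] = 5.555 km/s.

v = 5.55 km/s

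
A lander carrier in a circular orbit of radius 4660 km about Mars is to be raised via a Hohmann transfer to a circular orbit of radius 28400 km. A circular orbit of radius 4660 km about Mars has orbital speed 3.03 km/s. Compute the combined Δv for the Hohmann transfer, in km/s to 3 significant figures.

Δv = 1.52 km/s

From the circular-orbit relation v² = μ/r at r = 4660 km: μ = v²r = (3.03)² × 4660 = 42783.0 km³/s².
Semi-major axis of the transfer orbit: a_t = (4660 + 28400)/2 = 16530 km.
At r₁ the circular-orbit speed is v₁ = √(μ/r₁) = 3.0300 km/s.
On the transfer ellipse at r₁, vis-viva equation gives v_p = √[μ(2/r₁ − 1/a_t)] = 3.9716 km/s.
First burn Δv₁ = |v_p − v₁| = 0.9416 km/s.
Circular speed at r₂: v₂ = √(μ/r₂) = 1.2274 km/s.
Transfer-orbit speed at r₂: v_a = √[μ(2/r₂ − 1/a_t)] = 0.65168 km/s.
Second burn Δv₂ = |v₂ − v_a| = 0.5757 km/s.
Δv = Δv₁ + Δv₂ = 0.9416 + 0.5757 = 1.517 km/s.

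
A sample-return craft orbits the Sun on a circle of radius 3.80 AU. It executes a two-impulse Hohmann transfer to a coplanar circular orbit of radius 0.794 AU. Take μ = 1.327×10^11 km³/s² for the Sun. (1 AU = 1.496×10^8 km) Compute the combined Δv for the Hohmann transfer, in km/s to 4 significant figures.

In km: r₁ = 3.80 × 1.496×10^8 = 5.6848×10^8 km; r₂ = 0.794 × 1.496×10^8 = 1.187824×10^8 km.
Transfer-ellipse semi-major axis a_t = (r₁ + r₂)/2 = (5.6848×10^8 + 1.187824×10^8)/2 = 3.436312×10^8 km.
Circular speed at r₁: v₁ = √(μ/r₁) = √(1.327×10^11/5.6848×10^8) = 15.2784 km/s.
On the transfer ellipse at r₁, vis-viva gives v_a = √[μ(2/r₁ − 1/a_t)] = 8.98271 km/s.
First burn Δv₁ = |v_a − v₁| = 6.296 km/s.
Circular speed at r₂: v₂ = √(μ/r₂) = 33.424 km/s.
Transfer-orbit speed at r₂: v_p = √[μ(2/r₂ − 1/a_t)] = 42.990 km/s.
Second burn Δv₂ = |v₂ − v_p| = 9.566 km/s.
Δv = Δv₁ + Δv₂ = 6.296 + 9.566 = 15.86 km/s.

Δv = 15.86 km/s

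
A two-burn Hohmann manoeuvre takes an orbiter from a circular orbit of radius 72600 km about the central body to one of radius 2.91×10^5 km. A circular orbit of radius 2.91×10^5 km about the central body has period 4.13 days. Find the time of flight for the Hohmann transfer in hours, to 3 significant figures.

From Kepler's third law T² = 4π²r³/μ at r = 2.91×10^5 km, T = 4.13 days = 4.13 × 86400 s = 3.56832×10^5 s: μ = 4π²r³/T² = 7.64031×10^6 km³/s².
Transfer-ellipse semi-major axis a_t = (r₁ + r₂)/2 = (72600 + 2.910×10^5)/2 = 1.818×10^5 km.
Half the transfer-orbit period gives t = π√(a_t³/μ) = 88100 s.
Converting: 88100 s ÷ 3600 s/hour = 24.5 hours.

t = 24.5 hours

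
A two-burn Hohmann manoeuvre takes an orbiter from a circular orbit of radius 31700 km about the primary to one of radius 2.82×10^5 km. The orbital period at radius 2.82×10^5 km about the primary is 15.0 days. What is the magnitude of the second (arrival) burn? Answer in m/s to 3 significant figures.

From Kepler's third law T² = 4π²r³/μ at r = 2.82×10^5 km, T = 15.0 days = 15.0 × 86400 s = 1.296×10^6 s: μ = 4π²r³/T² = 5.27105×10^5 km³/s².
The Hohmann ellipse has a_t = (r₁ + r₂)/2 = 1.5685×10^5 km.
Circular speed at r = 2.820×10^5 km: v_c = √(μ/r) = 1.36717 km/s.
Vis-viva on the transfer ellipse at r = 2.820×10^5 km gives v_t = √[μ(2/r − 1/a_t)] = 0.614627 km/s.
Δv₂ = |v_t − v_c| = |0.614627 − 1.36717| = 0.7525 km/s.

Δv₂ = 753 m/s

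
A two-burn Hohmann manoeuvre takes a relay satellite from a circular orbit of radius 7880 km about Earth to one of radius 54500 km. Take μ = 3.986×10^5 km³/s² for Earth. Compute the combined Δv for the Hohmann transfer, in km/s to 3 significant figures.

Semi-major axis of the transfer orbit: a_t = (7880 + 54500)/2 = 31190 km.
Circular speed at r₁: v₁ = √(μ/r₁) = √(3.986×10^5/7880) = 7.112 km/s.
Transfer-orbit speed at r₁ (vis-viva equation): v_p = √[μ(2/r₁ − 1/a_t)] = 9.401 km/s.
First burn Δv₁ = |v_p − v₁| = 2.289 km/s.
At r₂, v₂ = √(μ/r₂) = 2.704 km/s.
Transfer-orbit speed at r₂: v_a = √[μ(2/r₂ − 1/a_t)] = 1.359 km/s.
Second burn Δv₂ = |v₂ − v_a| = 1.345 km/s.
Total Δv = Δv₁ + Δv₂ = 3.634 km/s.

Δv = 3.63 km/s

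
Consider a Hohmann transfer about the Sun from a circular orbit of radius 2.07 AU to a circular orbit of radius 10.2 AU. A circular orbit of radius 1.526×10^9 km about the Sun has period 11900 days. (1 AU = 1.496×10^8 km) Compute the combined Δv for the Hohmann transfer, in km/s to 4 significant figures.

From Kepler's third law T² = 4π²r³/μ at r = 1.526×10^9 km, T = 11900 days = 11900 × 86400 s = 1.02816×10^9 s: μ = 4π²r³/T² = 1.32709×10^11 km³/s².
In km: r₁ = 2.07 × 1.496×10^8 = 3.09672×10^8 km; r₂ = 10.2 × 1.496×10^8 = 1.52592×10^9 km.
Transfer-ellipse semi-major axis a_t = (r₁ + r₂)/2 = (3.09672×10^8 + 1.52592×10^9)/2 = 9.17796×10^8 km.
Circular speed at r₁: v₁ = √(μ/r₁) = √(1.32709×10^11/3.09672×10^8) = 20.7014 km/s.
Transfer-orbit speed at r₁ (vis-viva equation): v_p = √[μ(2/r₁ − 1/a_t)] = 26.6927 km/s.
First burn Δv₁ = |v_p − v₁| = 5.991 km/s.
Circular speed at r₂: v₂ = √(μ/r₂) = 9.326 km/s.
Transfer-orbit speed at r₂: v_a = √[μ(2/r₂ − 1/a_t)] = 5.417 km/s.
Second burn Δv₂ = |v₂ − v_a| = 3.909 km/s.
Total Δv = Δv₁ + Δv₂ = 9.900 km/s.

Δv = 9.900 km/s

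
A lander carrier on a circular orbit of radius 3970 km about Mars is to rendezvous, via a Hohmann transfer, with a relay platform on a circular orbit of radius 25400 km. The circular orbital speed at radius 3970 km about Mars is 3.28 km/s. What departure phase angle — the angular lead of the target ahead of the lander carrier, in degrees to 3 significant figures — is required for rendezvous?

From the circular-orbit relation v² = μ/r at r = 3970 km: μ = v²r = (3.28)² × 3970 = 42710.8 km³/s².
Semi-major axis of the transfer orbit: a_t = (3970 + 25400)/2 = 14685 km.
The half-period of the transfer ellipse is t = π√(a_t³/μ) = 27050 s.
The target's mean motion on its circular orbit is ω₂ = √(μ/r₂³) = 5.105×10^-5 rad/s.
Angle swept by the target during transfer: ω₂·t = 1.381 rad = 79.13°.
The lander carrier traverses 180° on the transfer ellipse, so the target must lead by 180° − 79.13° = 101°.

φ = 101°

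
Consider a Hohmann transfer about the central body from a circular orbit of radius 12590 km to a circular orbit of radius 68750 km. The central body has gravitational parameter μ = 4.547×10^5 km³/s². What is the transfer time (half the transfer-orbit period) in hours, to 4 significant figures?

t = 10.61 hours

Transfer-ellipse semi-major axis a_t = (r₁ + r₂)/2 = (12590 + 68750)/2 = 40670 km.
Half the transfer-orbit period gives t = π√(a_t³/μ) = 38210 s.
Converting: 38210 s ÷ 3600 s/hour = 10.61 hours.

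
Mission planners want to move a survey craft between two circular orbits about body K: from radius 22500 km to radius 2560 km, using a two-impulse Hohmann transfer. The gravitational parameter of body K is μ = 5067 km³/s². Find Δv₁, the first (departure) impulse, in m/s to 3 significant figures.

Δv₁ = 260 m/s

The Hohmann ellipse has a_t = (r₁ + r₂)/2 = 12530 km.
Circular speed at r = 22500 km: v_c = √(μ/r) = 0.4746 km/s.
Vis-viva on the transfer ellipse at r = 22500 km gives v_t = √[μ(2/r − 1/a_t)] = 0.2145 km/s.
Δv₁ = |v_t − v_c| = |0.2145 − 0.4746| = 0.2601 km/s.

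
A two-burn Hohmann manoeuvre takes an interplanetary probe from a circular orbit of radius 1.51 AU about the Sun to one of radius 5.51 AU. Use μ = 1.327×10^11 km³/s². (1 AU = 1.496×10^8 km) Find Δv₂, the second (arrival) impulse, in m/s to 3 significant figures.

Δv₂ = 4370 m/s

In km: r₁ = 1.51 × 1.496×10^8 = 2.25896×10^8 km; r₂ = 5.51 × 1.496×10^8 = 8.24296×10^8 km.
Semi-major axis of the transfer orbit: a_t = (2.25896×10^8 + 8.24296×10^8)/2 = 5.25096×10^8 km.
On the circular orbit at r = 8.24296×10^8 km, v_c = √(μ/r) = 12.688 km/s.
Vis-viva on the transfer ellipse at r = 8.24296×10^8 km gives v_t = √[μ(2/r − 1/a_t)] = 8.3220 km/s.
Δv₂ = |v_t − v_c| = |8.3220 − 12.688| = 4.366 km/s.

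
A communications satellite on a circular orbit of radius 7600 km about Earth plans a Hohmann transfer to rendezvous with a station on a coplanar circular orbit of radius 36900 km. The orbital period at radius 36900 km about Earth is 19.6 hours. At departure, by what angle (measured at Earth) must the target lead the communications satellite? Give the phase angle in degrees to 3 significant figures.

φ = 95.7°

From Kepler's third law T² = 4π²r³/μ at r = 36900 km, T = 19.6 hours = 19.6 × 3600 s = 70560 s: μ = 4π²r³/T² = 3.98402×10^5 km³/s².
The Hohmann ellipse has a_t = (r₁ + r₂)/2 = 22250 km.
Transfer time t = π√(a_t³/μ) = 16520 s.
The target's mean motion on its circular orbit is ω₂ = √(μ/r₂³) = 8.905×10^-5 rad/s.
Angle swept by the target during transfer: ω₂·t = 1.471 rad = 84.28°.
The communications satellite traverses 180° on the transfer ellipse, so the target must lead by 180° − 84.28° = 95.7°.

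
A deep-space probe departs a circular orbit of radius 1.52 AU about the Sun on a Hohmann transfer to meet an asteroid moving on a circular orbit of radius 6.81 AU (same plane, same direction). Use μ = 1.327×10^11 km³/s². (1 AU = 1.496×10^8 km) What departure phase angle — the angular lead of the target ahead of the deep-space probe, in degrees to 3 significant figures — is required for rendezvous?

φ = 93.9°

In km: r₁ = 1.52 × 1.496×10^8 = 2.27392×10^8 km; r₂ = 6.81 × 1.496×10^8 = 1.018776×10^9 km.
Semi-major axis of the transfer orbit: a_t = (2.27392×10^8 + 1.018776×10^9)/2 = 6.23084×10^8 km.
Transfer time t = π√(a_t³/μ) = 1.34133×10^8 s.
Target angular speed ω₂ = √(μ/r₂³) = 1.12026×10^-8 rad/s.
Angle swept by the target during transfer: ω₂·t = 1.5026 rad = 86.09°.
The deep-space probe traverses 180° on the transfer ellipse, so the target must lead by 180° − 86.09° = 93.9°.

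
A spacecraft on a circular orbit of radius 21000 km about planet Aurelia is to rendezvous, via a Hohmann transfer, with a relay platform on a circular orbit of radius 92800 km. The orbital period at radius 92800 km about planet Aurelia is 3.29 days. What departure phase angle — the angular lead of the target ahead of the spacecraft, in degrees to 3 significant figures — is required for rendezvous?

φ = 93.6°

From Kepler's third law T² = 4π²r³/μ at r = 92800 km, T = 3.29 days = 3.29 × 86400 s = 2.84256×10^5 s: μ = 4π²r³/T² = 3.90467×10^5 km³/s².
Transfer-ellipse semi-major axis a_t = (r₁ + r₂)/2 = (21000 + 92800)/2 = 56900 km.
Transfer time t = π√(a_t³/μ) = 68238 s.
The target's mean motion on its circular orbit is ω₂ = √(μ/r₂³) = 2.2104×10^-5 rad/s.
Angle swept by the target during transfer: ω₂·t = 1.5083 rad = 86.42°.
The spacecraft traverses 180° on the transfer ellipse, so the target must lead by 180° − 86.42° = 93.6°.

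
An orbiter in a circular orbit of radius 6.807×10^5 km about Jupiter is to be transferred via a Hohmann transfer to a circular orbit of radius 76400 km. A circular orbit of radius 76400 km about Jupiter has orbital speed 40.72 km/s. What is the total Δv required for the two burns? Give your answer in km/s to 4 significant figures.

Δv = 21.40 km/s

From the circular-orbit relation v² = μ/r at r = 76400 km: μ = v²r = (40.72)² × 76400 = 1.26680×10^8 km³/s².
Transfer-ellipse semi-major axis a_t = (r₁ + r₂)/2 = (6.807×10^5 + 76400)/2 = 3.7855×10^5 km.
At r₁ the circular-orbit speed is v₁ = √(μ/r₁) = 13.64195 km/s.
Transfer-orbit speed at r₁ (v² = μ(2/r − 1/a)): v_a = √[μ(2/r₁ − 1/a_t)] = 6.128605 km/s.
First burn Δv₁ = |v_a − v₁| = 7.5133 km/s.
At r₂, v₂ = √(μ/r₂) = 40.720 km/s.
Transfer-orbit speed at r₂: v_p = √[μ(2/r₂ − 1/a_t)] = 54.604 km/s.
Second burn Δv₂ = |v₂ − v_p| = 13.884 km/s.
Δv = Δv₁ + Δv₂ = 7.5133 + 13.884 = 21.40 km/s.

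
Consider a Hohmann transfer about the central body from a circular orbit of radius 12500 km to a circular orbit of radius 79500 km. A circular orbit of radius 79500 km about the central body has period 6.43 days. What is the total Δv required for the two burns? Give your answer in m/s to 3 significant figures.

Δv = 1140 m/s

From Kepler's third law T² = 4π²r³/μ at r = 79500 km, T = 6.43 days = 6.43 × 86400 s = 5.55552×10^5 s: μ = 4π²r³/T² = 64270.5 km³/s².
Transfer-ellipse semi-major axis a_t = (r₁ + r₂)/2 = (12500 + 79500)/2 = 46000 km.
At r₁ the circular-orbit speed is v₁ = √(μ/r₁) = 2.26752 km/s.
Transfer-orbit speed at r₁ (vis-viva equation): v_p = √[μ(2/r₁ − 1/a_t)] = 2.98096 km/s.
First burn Δv₁ = |v_p − v₁| = 0.7134 km/s.
Circular speed at r₂: v₂ = √(μ/r₂) = 0.8991 km/s.
Transfer-orbit speed at r₂: v_a = √[μ(2/r₂ − 1/a_t)] = 0.4687 km/s.
Second burn Δv₂ = |v₂ − v_a| = 0.4304 km/s.
Δv = Δv₁ + Δv₂ = 0.7134 + 0.4304 = 1.144 km/s.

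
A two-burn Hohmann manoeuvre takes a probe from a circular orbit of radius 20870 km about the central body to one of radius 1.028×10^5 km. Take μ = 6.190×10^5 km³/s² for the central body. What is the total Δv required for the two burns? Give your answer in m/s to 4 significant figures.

The Hohmann ellipse has a_t = (r₁ + r₂)/2 = 61835 km.
Circular speed at r₁: v₁ = √(μ/r₁) = √(6.190×10^5/20870) = 5.446 km/s.
Transfer-orbit speed at r₁ (vis-viva): v_p = √[μ(2/r₁ − 1/a_t)] = 7.022 km/s.
First burn Δv₁ = |v_p − v₁| = 1.576 km/s.
Circular speed at r₂: v₂ = √(μ/r₂) = 2.454 km/s.
Transfer-orbit speed at r₂: v_a = √[μ(2/r₂ − 1/a_t)] = 1.426 km/s.
Second burn Δv₂ = |v₂ − v_a| = 1.028 km/s.
Δv = Δv₁ + Δv₂ = 1.576 + 1.028 = 2.604 km/s.

Δv = 2604 m/s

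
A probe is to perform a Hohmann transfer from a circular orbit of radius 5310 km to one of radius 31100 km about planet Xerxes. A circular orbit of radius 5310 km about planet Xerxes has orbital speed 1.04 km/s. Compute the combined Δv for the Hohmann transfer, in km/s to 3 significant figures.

From the circular-orbit relation v² = μ/r at r = 5310 km: μ = v²r = (1.04)² × 5310 = 5743.30 km³/s².
Semi-major axis of the transfer orbit: a_t = (5310 + 31100)/2 = 18205 km.
Circular speed at r₁: v₁ = √(μ/r₁) = √(5743.30/5310) = 1.04000 km/s.
Transfer-orbit speed at r₁ (v² = μ(2/r − 1/a)): v_p = √[μ(2/r₁ − 1/a_t)] = 1.35931 km/s.
First burn Δv₁ = |v_p − v₁| = 0.31931 km/s.
At r₂, v₂ = √(μ/r₂) = 0.429735 km/s.
Transfer-orbit speed at r₂: v_a = √[μ(2/r₂ − 1/a_t)] = 0.232088 km/s.
Second burn Δv₂ = |v₂ − v_a| = 0.19765 km/s.
Total Δv = Δv₁ + Δv₂ = 0.5170 km/s.

Δv = 0.517 km/s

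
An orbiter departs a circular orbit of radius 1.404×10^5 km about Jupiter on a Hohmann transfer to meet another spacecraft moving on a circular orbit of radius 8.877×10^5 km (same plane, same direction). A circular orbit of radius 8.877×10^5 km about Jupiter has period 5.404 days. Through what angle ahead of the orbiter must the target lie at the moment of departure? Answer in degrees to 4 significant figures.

From Kepler's third law T² = 4π²r³/μ at r = 8.877×10^5 km, T = 5.404 days = 5.404 × 86400 s = 4.669056×10^5 s: μ = 4π²r³/T² = 1.26678×10^8 km³/s².
Semi-major axis of the transfer orbit: a_t = (1.404×10^5 + 8.877×10^5)/2 = 5.1405×10^5 km.
The half-period of the transfer ellipse is t = π√(a_t³/μ) = 1.02875×10^5 s.
The target's mean motion on its circular orbit is ω₂ = √(μ/r₂³) = 1.34571×10^-5 rad/s.
Angle swept by the target during transfer: ω₂·t = 1.3844 rad = 79.32°.
Arrival is 180° from departure on the ellipse, so φ = 180° − 79.32° = 100.7°.

φ = 100.7°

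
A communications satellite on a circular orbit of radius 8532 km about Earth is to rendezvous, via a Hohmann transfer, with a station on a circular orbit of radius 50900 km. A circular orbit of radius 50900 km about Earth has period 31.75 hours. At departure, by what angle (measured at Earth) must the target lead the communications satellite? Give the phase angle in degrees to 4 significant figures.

From Kepler's third law T² = 4π²r³/μ at r = 50900 km, T = 31.75 hours = 31.75 × 3600 s = 1.143×10^5 s: μ = 4π²r³/T² = 3.98493×10^5 km³/s².
Semi-major axis of the transfer orbit: a_t = (8532 + 50900)/2 = 29716 km.
Transfer time t = π√(a_t³/μ) = 25493 s.
Target angular speed ω₂ = √(μ/r₂³) = 5.4971×10^-5 rad/s.
Angle swept by the target during transfer: ω₂·t = 1.4014 rad = 80.29°.
The communications satellite traverses 180° on the transfer ellipse, so the target must lead by 180° − 80.29° = 99.71°.

φ = 99.71°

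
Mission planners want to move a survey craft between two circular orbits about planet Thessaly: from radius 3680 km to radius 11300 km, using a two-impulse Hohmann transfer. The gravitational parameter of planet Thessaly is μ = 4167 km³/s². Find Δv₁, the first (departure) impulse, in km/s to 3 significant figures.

Semi-major axis of the transfer orbit: a_t = (3680 + 11300)/2 = 7490 km.
On the circular orbit at r = 3680 km, v_c = √(μ/r) = 1.0641 km/s.
Vis-viva on the transfer ellipse at r = 3680 km gives v_t = √[μ(2/r − 1/a_t)] = 1.3070 km/s.
Δv₁ = |v_t − v_c| = |1.3070 − 1.0641| = 0.2429 km/s.

Δv₁ = 0.243 km/s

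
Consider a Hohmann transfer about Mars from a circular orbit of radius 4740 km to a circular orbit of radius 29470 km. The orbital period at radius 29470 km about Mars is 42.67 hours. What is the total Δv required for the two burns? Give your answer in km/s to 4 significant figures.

Δv = 1.510 km/s

From Kepler's third law T² = 4π²r³/μ at r = 29470 km, T = 42.67 hours = 42.67 × 3600 s = 1.53612×10^5 s: μ = 4π²r³/T² = 42820.3 km³/s².
Semi-major axis of the transfer orbit: a_t = (4740 + 29470)/2 = 17105 km.
At r₁ the circular-orbit speed is v₁ = √(μ/r₁) = 3.00563 km/s.
Transfer-orbit speed at r₁ (vis-viva): v_p = √[μ(2/r₁ − 1/a_t)] = 3.94516 km/s.
First burn Δv₁ = |v_p − v₁| = 0.9395 km/s.
At r₂, v₂ = √(μ/r₂) = 1.20541 km/s.
Transfer-orbit speed at r₂: v_a = √[μ(2/r₂ − 1/a_t)] = 0.634545 km/s.
Second burn Δv₂ = |v₂ − v_a| = 0.5709 km/s.
Total Δv = Δv₁ + Δv₂ = 1.510 km/s.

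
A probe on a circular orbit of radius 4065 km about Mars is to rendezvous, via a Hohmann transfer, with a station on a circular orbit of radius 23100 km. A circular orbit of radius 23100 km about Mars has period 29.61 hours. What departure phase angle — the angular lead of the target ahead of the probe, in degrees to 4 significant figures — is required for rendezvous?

From Kepler's third law T² = 4π²r³/μ at r = 23100 km, T = 29.61 hours = 29.61 × 3600 s = 1.06596×10^5 s: μ = 4π²r³/T² = 42826.6 km³/s².
The Hohmann ellipse has a_t = (r₁ + r₂)/2 = 13582.5 km.
The half-period of the transfer ellipse is t = π√(a_t³/μ) = 24030.5 s.
The target's mean motion on its circular orbit is ω₂ = √(μ/r₂³) = 5.89439×10^-5 rad/s.
Angle swept by the target during transfer: ω₂·t = 1.4165 rad = 81.16°.
The probe traverses 180° on the transfer ellipse, so the target must lead by 180° − 81.16° = 98.84°.

φ = 98.84°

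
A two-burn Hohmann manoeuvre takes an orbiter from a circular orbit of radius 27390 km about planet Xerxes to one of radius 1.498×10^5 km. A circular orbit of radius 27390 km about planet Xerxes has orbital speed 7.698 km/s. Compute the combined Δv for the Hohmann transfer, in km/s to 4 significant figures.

From the circular-orbit relation v² = μ/r at r = 27390 km: μ = v²r = (7.698)² × 27390 = 1.62311×10^6 km³/s².
Transfer-ellipse semi-major axis a_t = (r₁ + r₂)/2 = (27390 + 1.498×10^5)/2 = 88595 km.
Circular speed at r₁: v₁ = √(μ/r₁) = √(1.62311×10^6/27390) = 7.698 km/s.
Transfer-orbit speed at r₁ (v² = μ(2/r − 1/a)): v_p = √[μ(2/r₁ − 1/a_t)] = 10.01 km/s.
First burn Δv₁ = |v_p − v₁| = 2.312 km/s.
Circular speed at r₂: v₂ = √(μ/r₂) = 3.29168 km/s.
Transfer-orbit speed at r₂: v_a = √[μ(2/r₂ − 1/a_t)] = 1.83025 km/s.
Second burn Δv₂ = |v₂ − v_a| = 1.461 km/s.
Δv = Δv₁ + Δv₂ = 2.312 + 1.461 = 3.773 km/s.

Δv = 3.773 km/s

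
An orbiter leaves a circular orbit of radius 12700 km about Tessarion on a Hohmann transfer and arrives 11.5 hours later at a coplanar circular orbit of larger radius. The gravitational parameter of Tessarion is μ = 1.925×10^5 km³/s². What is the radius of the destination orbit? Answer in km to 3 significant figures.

r₂ = 51700 km

Transfer time t = 11.5 hours = 41400 s, and t = π√(a_t³/μ).
So a_t = (μ t²/π²)^(1/3) = (1.925×10^5 × (41400)² / π²)^(1/3) = 32214 km.
Since a_t = (r₁ + r₂)/2, r₂ = 2a_t − r₁ = 2×32214 − 12700 = 51728 km.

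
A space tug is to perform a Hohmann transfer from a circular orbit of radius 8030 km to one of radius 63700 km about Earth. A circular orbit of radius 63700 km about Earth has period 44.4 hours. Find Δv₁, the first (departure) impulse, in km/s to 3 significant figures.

From Kepler's third law T² = 4π²r³/μ at r = 63700 km, T = 44.4 hours = 44.4 × 3600 s = 1.5984×10^5 s: μ = 4π²r³/T² = 3.99399×10^5 km³/s².
Semi-major axis of the transfer orbit: a_t = (8030 + 63700)/2 = 35865 km.
On the circular orbit at r = 8030 km, v_c = √(μ/r) = 7.053 km/s.
Transfer-orbit speed at the same r (vis-viva, a = a_t): v_t = √[μ(2/r − 1/a_t)] = 9.399 km/s.
Δv₁ = |v_t − v_c| = |9.399 − 7.053| = 2.346 km/s.

Δv₁ = 2.35 km/s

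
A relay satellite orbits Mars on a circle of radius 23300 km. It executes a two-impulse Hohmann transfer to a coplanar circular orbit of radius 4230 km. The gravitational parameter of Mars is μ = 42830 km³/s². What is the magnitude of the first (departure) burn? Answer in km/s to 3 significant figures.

The Hohmann ellipse has a_t = (r₁ + r₂)/2 = 13765 km.
On the circular orbit at r = 23300 km, v_c = √(μ/r) = 1.3558 km/s.
Transfer-orbit speed at the same r (vis-viva, a = a_t): v_t = √[μ(2/r − 1/a_t)] = 0.75159 km/s.
Δv₁ = |v_t − v_c| = |0.75159 − 1.3558| = 0.6042 km/s.

Δv₁ = 0.604 km/s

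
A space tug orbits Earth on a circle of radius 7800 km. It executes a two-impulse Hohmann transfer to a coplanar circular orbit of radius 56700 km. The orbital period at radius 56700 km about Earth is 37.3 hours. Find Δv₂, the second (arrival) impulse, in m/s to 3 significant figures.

From Kepler's third law T² = 4π²r³/μ at r = 56700 km, T = 37.3 hours = 37.3 × 3600 s = 1.3428×10^5 s: μ = 4π²r³/T² = 3.99104×10^5 km³/s².
Transfer-ellipse semi-major axis a_t = (r₁ + r₂)/2 = (7800 + 56700)/2 = 32250 km.
Circular speed at r = 56700 km: v_c = √(μ/r) = 2.653 km/s.
Transfer-orbit speed at the same r (vis-viva, a = a_t): v_t = √[μ(2/r − 1/a_t)] = 1.305 km/s.
Δv₂ = |v_t − v_c| = |1.305 − 2.653| = 1.348 km/s.

Δv₂ = 1350 m/s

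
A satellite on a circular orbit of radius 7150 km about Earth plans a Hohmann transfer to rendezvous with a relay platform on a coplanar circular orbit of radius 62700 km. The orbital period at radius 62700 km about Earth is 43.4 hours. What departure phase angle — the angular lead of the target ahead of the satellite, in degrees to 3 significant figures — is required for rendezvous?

φ = 105°

From Kepler's third law T² = 4π²r³/μ at r = 62700 km, T = 43.4 hours = 43.4 × 3600 s = 1.5624×10^5 s: μ = 4π²r³/T² = 3.98637×10^5 km³/s².
The Hohmann ellipse has a_t = (r₁ + r₂)/2 = 34925 km.
Transfer time t = π√(a_t³/μ) = 32480 s.
The target's mean motion on its circular orbit is ω₂ = √(μ/r₂³) = 4.021×10^-5 rad/s.
Angle swept by the target during transfer: ω₂·t = 1.306 rad = 74.83°.
The satellite traverses 180° on the transfer ellipse, so the target must lead by 180° − 74.83° = 105°.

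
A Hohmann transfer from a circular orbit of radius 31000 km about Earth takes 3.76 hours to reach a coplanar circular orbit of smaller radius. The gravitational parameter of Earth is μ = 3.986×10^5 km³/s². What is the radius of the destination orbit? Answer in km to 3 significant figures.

r₂ = 7970 km

Transfer time t = 3.76 hours = 13536 s, and t = π√(a_t³/μ).
So a_t = (μ t²/π²)^(1/3) = (3.986×10^5 × (13536)² / π²)^(1/3) = 19487 km.
Since a_t = (r₁ + r₂)/2, r₂ = 2a_t − r₁ = 2×19487 − 31000 = 7974 km.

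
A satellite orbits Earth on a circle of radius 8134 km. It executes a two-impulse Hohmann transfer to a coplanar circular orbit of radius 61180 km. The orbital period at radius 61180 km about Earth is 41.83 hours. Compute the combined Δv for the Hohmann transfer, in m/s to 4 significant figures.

Δv = 3617 m/s

From Kepler's third law T² = 4π²r³/μ at r = 61180 km, T = 41.83 hours = 41.83 × 3600 s = 1.50588×10^5 s: μ = 4π²r³/T² = 3.98664×10^5 km³/s².
Semi-major axis of the transfer orbit: a_t = (8134 + 61180)/2 = 34657 km.
Circular speed at r₁: v₁ = √(μ/r₁) = √(3.98664×10^5/8134) = 7.001 km/s.
Transfer-orbit speed at r₁ (vis-viva equation): v_p = √[μ(2/r₁ − 1/a_t)] = 9.302 km/s.
First burn Δv₁ = |v_p − v₁| = 2.301 km/s.
At r₂, v₂ = √(μ/r₂) = 2.553 km/s.
Transfer-orbit speed at r₂: v_a = √[μ(2/r₂ − 1/a_t)] = 1.237 km/s.
Second burn Δv₂ = |v₂ − v_a| = 1.316 km/s.
Total Δv = Δv₁ + Δv₂ = 3.617 km/s.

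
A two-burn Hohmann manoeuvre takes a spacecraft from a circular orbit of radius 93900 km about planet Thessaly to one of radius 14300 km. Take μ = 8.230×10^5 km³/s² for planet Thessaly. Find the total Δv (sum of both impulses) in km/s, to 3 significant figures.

Δv = 3.85 km/s

Transfer-ellipse semi-major axis a_t = (r₁ + r₂)/2 = (93900 + 14300)/2 = 54100 km.
Circular speed at r₁: v₁ = √(μ/r₁) = √(8.230×10^5/93900) = 2.9605 km/s.
Transfer-orbit speed at r₁ (v² = μ(2/r − 1/a)): v_a = √[μ(2/r₁ − 1/a_t)] = 1.5221 km/s.
First burn Δv₁ = |v_a − v₁| = 1.4384 km/s.
Circular speed at r₂: v₂ = √(μ/r₂) = 7.5863 km/s.
Transfer-orbit speed at r₂: v_p = √[μ(2/r₂ − 1/a_t)] = 9.9946 km/s.
Second burn Δv₂ = |v₂ − v_p| = 2.4083 km/s.
Δv = Δv₁ + Δv₂ = 1.4384 + 2.4083 = 3.847 km/s.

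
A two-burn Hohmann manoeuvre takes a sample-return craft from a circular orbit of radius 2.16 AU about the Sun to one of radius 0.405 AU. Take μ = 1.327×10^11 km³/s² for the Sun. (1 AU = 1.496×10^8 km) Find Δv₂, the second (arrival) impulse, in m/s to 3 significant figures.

Δv₂ = 13900 m/s

In km: r₁ = 2.16 × 1.496×10^8 = 3.23136×10^8 km; r₂ = 0.405 × 1.496×10^8 = 6.0588×10^7 km.
The Hohmann ellipse has a_t = (r₁ + r₂)/2 = 1.91862×10^8 km.
Circular speed at r = 6.0588×10^7 km: v_c = √(μ/r) = 46.80 km/s.
Transfer-orbit speed at the same r (vis-viva, a = a_t): v_t = √[μ(2/r − 1/a_t)] = 60.74 km/s.
Δv₂ = |v_t − v_c| = |60.74 − 46.80| = 13.94 km/s.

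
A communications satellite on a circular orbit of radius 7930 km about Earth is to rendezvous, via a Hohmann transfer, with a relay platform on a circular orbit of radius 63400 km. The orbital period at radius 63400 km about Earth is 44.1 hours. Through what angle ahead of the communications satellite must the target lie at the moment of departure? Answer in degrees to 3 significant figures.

From Kepler's third law T² = 4π²r³/μ at r = 63400 km, T = 44.1 hours = 44.1 × 3600 s = 1.5876×10^5 s: μ = 4π²r³/T² = 3.99158×10^5 km³/s².
The Hohmann ellipse has a_t = (r₁ + r₂)/2 = 35665 km.
Transfer time t = π√(a_t³/μ) = 33490 s.
Target angular speed ω₂ = √(μ/r₂³) = 3.958×10^-5 rad/s.
Angle swept by the target during transfer: ω₂·t = 1.3255 rad = 75.95°.
Arrival is 180° from departure on the ellipse, so φ = 180° − 75.95° = 104°.

φ = 104°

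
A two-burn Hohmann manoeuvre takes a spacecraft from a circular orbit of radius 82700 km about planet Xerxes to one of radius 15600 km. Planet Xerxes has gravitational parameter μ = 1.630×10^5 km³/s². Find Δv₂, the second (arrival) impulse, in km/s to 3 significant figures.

Transfer-ellipse semi-major axis a_t = (r₁ + r₂)/2 = (82700 + 15600)/2 = 49150 km.
On the circular orbit at r = 15600 km, v_c = √(μ/r) = 3.23245 km/s.
Transfer-orbit speed at the same r (vis-viva, a = a_t): v_t = √[μ(2/r − 1/a_t)] = 4.19298 km/s.
Δv₂ = |v_t − v_c| = |4.19298 − 3.23245| = 0.9605 km/s.

Δv₂ = 0.961 km/s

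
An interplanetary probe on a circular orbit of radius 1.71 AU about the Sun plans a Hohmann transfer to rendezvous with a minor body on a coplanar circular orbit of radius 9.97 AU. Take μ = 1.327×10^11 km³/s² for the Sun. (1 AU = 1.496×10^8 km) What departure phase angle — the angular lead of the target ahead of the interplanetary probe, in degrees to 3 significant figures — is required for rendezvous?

In km: r₁ = 1.71 × 1.496×10^8 = 2.55816×10^8 km; r₂ = 9.97 × 1.496×10^8 = 1.491512×10^9 km.
Semi-major axis of the transfer orbit: a_t = (2.55816×10^8 + 1.491512×10^9)/2 = 8.73664×10^8 km.
Transfer time t = π√(a_t³/μ) = 2.227×10^8 s.
Target angular speed ω₂ = √(μ/r₂³) = 6.324×10^-9 rad/s.
Angle swept by the target during transfer: ω₂·t = 1.4084 rad = 80.70°.
The interplanetary probe traverses 180° on the transfer ellipse, so the target must lead by 180° − 80.70° = 99.3°.

φ = 99.3°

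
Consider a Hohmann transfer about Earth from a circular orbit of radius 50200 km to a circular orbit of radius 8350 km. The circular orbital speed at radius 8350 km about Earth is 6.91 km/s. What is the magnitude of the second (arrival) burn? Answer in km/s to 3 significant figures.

From the circular-orbit relation v² = μ/r at r = 8350 km: μ = v²r = (6.91)² × 8350 = 3.98697×10^5 km³/s².
Semi-major axis of the transfer orbit: a_t = (50200 + 8350)/2 = 29275 km.
On the circular orbit at r = 8350 km, v_c = √(μ/r) = 6.910 km/s.
Transfer-orbit speed at the same r (vis-viva, a = a_t): v_t = √[μ(2/r − 1/a_t)] = 9.049 km/s.
Δv₂ = |v_t − v_c| = |9.049 − 6.910| = 2.139 km/s.

Δv₂ = 2.14 km/s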